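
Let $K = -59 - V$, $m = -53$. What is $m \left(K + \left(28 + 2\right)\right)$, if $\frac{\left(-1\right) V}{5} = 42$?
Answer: $-9593$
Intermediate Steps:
$V = -210$ ($V = \left(-5\right) 42 = -210$)
$K = 151$ ($K = -59 - -210 = -59 + 210 = 151$)
$m \left(K + \left(28 + 2\right)\right) = - 53 \left(151 + \left(28 + 2\right)\right) = - 53 \left(151 + 30\right) = \left(-53\right) 181 = -9593$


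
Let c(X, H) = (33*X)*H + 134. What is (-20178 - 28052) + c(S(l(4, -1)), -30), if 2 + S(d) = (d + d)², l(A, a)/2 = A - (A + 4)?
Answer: -299556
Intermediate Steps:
l(A, a) = -8 (l(A, a) = 2*(A - (A + 4)) = 2*(A - (4 + A)) = 2*(A + (-4 - A)) = 2*(-4) = -8)
S(d) = -2 + 4*d² (S(d) = -2 + (d + d)² = -2 + (2*d)² = -2 + 4*d²)
c(X, H) = 134 + 33*H*X (c(X, H) = 33*H*X + 134 = 134 + 33*H*X)
(-20178 - 28052) + c(S(l(4, -1)), -30) = (-20178 - 28052) + (134 + 33*(-30)*(-2 + 4*(-8)²)) = -48230 + (134 + 33*(-30)*(-2 + 4*64)) = -48230 + (134 + 33*(-30)*(-2 + 256)) = -48230 + (134 + 33*(-30)*254) = -48230 + (134 - 251460) = -48230 - 251326 = -299556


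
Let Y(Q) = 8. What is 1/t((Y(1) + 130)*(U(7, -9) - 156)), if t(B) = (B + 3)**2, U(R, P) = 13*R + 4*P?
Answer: 1/194184225 ≈ 5.1498e-9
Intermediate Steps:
U(R, P) = 4*P + 13*R
t(B) = (3 + B)**2
1/t((Y(1) + 130)*(U(7, -9) - 156)) = 1/((3 + (8 + 130)*((4*(-9) + 13*7) - 156))**2) = 1/((3 + 138*((-36 + 91) - 156))**2) = 1/((3 + 138*(55 - 156))**2) = 1/((3 + 138*(-101))**2) = 1/((3 - 13938)**2) = 1/((-13935)**2) = 1/194184225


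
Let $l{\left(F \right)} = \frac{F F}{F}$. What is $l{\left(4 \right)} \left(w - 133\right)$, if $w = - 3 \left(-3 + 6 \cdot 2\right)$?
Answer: $-640$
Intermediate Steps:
$l{\left(F \right)} = F$ ($l{\left(F \right)} = \frac{F^{2}}{F} = F$)
$w = -27$ ($w = - 3 \left(-3 + 12\right) = \left(-3\right) 9 = -27$)
$l{\left(4 \right)} \left(w - 133\right) = 4 \left(-27 - 133\right) = 4 \left(-160\right) = -640$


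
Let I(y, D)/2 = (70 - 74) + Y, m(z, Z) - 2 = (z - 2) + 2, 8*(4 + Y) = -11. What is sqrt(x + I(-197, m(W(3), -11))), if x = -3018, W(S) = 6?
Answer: I*sqrt(12147)/2 ≈ 55.107*I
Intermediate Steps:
Y = -43/8 (Y = -4 + (1/8)*(-11) = -4 - 11/8 = -43/8 ≈ -5.3750)
m(z, Z) = 2 + z (m(z, Z) = 2 + ((z - 2) + 2) = 2 + ((-2 + z) + 2) = 2 + z)
I(y, D) = -75/4 (I(y, D) = 2*((70 - 74) - 43/8) = 2*(-4 - 43/8) = 2*(-75/8) = -75/4)
sqrt(x + I(-197, m(W(3), -11))) = sqrt(-3018 - 75/4) = sqrt(-12147/4) = I*sqrt(12147)/2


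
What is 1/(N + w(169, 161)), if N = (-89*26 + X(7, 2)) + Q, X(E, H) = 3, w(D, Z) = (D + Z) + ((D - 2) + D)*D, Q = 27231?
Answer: 1/82034 ≈ 1.2190e-5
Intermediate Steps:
w(D, Z) = D + Z + D*(-2 + 2*D) (w(D, Z) = (D + Z) + ((-2 + D) + D)*D = (D + Z) + (-2 + 2*D)*D = (D + Z) + D*(-2 + 2*D) = D + Z + D*(-2 + 2*D))
N = 24920 (N = (-89*26 + 3) + 27231 = (-2314 + 3) + 27231 = -2311 + 27231 = 24920)
1/(N + w(169, 161)) = 1/(24920 + (161 - 1*169 + 2*169²)) = 1/(24920 + (161 - 169 + 2*28561)) = 1/(24920 + (161 - 169 + 57122)) = 1/(24920 + 57114) = 1/82034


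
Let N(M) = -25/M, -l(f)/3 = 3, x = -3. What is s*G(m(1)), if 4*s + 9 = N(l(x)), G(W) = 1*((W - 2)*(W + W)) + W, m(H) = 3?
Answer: -14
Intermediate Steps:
l(f) = -9 (l(f) = -3*3 = -9)
G(W) = W + 2*W*(-2 + W) (G(W) = 1*((-2 + W)*(2*W)) + W = 1*(2*W*(-2 + W)) + W = 2*W*(-2 + W) + W = W + 2*W*(-2 + W))
s = -14/9 (s = -9/4 + (-25/(-9))/4 = -9/4 + (-25*(-1/9))/4 = -9/4 + (1/4)*(25/9) = -9/4 + 25/36 = -14/9 ≈ -1.5556)
s*G(m(1)) = -14*(-3 + 2*3)/3 = -14*(-3 + 6)/3 = -14*3/3 = -14/9*9 = -14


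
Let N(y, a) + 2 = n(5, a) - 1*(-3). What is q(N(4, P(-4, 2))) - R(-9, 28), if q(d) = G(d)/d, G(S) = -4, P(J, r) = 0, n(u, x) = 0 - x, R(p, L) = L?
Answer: -32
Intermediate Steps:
n(u, x) = -x
N(y, a) = 1 - a (N(y, a) = -2 + (-a - 1*(-3)) = -2 + (-a + 3) = -2 + (3 - a) = 1 - a)
q(d) = -4/d
q(N(4, P(-4, 2))) - R(-9, 28) = -4/(1 - 1*0) - 1*28 = -4/(1 + 0) - 28 = -4/1 - 28 = -4*1 - 28 = -4 - 28 = -32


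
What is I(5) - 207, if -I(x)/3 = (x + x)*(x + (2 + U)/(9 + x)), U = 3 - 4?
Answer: -2514/7 ≈ -359.14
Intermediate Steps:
U = -1
I(x) = -6*x*(x + 1/(9 + x)) (I(x) = -3*(x + x)*(x + (2 - 1)/(9 + x)) = -3*2*x*(x + 1/(9 + x)) = -6*x*(x + 1/(9 + x)))
I(5) - 207 = -6*5*(1 + 5**2 + 9*5)/(9 + 5) - 207 = -6*5*(1 + 25 + 45)/14 - 207 = -6*5*1/14*71 - 207 = -1065/7 - 207 = -2514/7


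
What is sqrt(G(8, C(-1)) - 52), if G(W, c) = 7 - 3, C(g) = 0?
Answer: 4*I*sqrt(3) ≈ 6.9282*I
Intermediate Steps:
G(W, c) = 4
sqrt(G(8, C(-1)) - 52) = sqrt(4 - 52) = sqrt(-48) = 4*I*sqrt(3)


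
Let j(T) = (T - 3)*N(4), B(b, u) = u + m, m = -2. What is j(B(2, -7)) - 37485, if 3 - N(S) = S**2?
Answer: -37329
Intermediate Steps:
N(S) = 3 - S**2
B(b, u) = -2 + u (B(b, u) = u - 2 = -2 + u)
j(T) = 39 - 13*T (j(T) = (T - 3)*(3 - 1*4**2) = (-3 + T)*(3 - 1*16) = (-3 + T)*(3 - 16) = (-3 + T)*(-13) = 39 - 13*T)
j(B(2, -7)) - 37485 = (39 - 13*(-2 - 7)) - 37485 = (39 - 13*(-9)) - 37485 = (39 + 117) - 37485 = 156 - 37485 = -37329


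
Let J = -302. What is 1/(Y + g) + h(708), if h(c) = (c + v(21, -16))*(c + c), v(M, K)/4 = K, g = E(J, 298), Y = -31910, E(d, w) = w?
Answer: 28827109247/31612 ≈ 9.1190e+5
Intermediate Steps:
g = 298
v(M, K) = 4*K
h(c) = 2*c*(-64 + c) (h(c) = (c + 4*(-16))*(c + c) = (c - 64)*(2*c) = (-64 + c)*(2*c) = 2*c*(-64 + c))
1/(Y + g) + h(708) = 1/(-31910 + 298) + 2*708*(-64 + 708) = 1/(-31612) + 2*708*644 = -1/31612 + 911904 = 28827109247/31612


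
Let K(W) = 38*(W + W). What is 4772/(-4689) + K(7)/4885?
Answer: -20816672/22905765 ≈ -0.90880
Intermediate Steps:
K(W) = 76*W (K(W) = 38*(2*W) = 76*W)
4772/(-4689) + K(7)/4885 = 4772/(-4689) + (76*7)/4885 = 4772*(-1/4689) + 532*(1/4885) = -4772/4689 + 532/4885 = -20816672/22905765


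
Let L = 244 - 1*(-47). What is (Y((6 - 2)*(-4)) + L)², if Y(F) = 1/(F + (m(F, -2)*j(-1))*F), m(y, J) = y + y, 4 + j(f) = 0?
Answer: 360747988129/4260096 ≈ 84681.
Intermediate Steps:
j(f) = -4 (j(f) = -4 + 0 = -4)
m(y, J) = 2*y
Y(F) = 1/(F - 8*F²) (Y(F) = 1/(F + ((2*F)*(-4))*F) = 1/(F + (-8*F)*F) = 1/(F - 8*F²))
L = 291 (L = 244 + 47 = 291)
(Y((6 - 2)*(-4)) + L)² = (-1/(((6 - 2)*(-4))*(-1 + 8*((6 - 2)*(-4)))) + 291)² = (-1/((4*(-4))*(-1 + 8*(4*(-4)))) + 291)² = (-1/(-16*(-1 + 8*(-16))) + 291)² = (-1*(-1/16)/(-1 - 128) + 291)² = (-1*(-1/16)/(-129) + 291)² = (-1*(-1/16)*(-1/129) + 291)² = (-1/2064 + 291)² = (600623/2064)² = 360747988129/4260096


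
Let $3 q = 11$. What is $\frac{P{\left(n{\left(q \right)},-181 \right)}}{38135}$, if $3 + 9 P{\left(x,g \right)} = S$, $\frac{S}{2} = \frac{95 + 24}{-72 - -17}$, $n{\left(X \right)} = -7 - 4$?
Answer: $- \frac{403}{18876825} \approx -2.1349 \cdot 10^{-5}$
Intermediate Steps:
$q = \frac{11}{3}$ ($q = \frac{1}{3} \cdot 11 = \frac{11}{3} \approx 3.6667$)
$n{\left(X \right)} = -11$ ($n{\left(X \right)} = -7 - 4 = -11$)
$S = - \frac{238}{55}$ ($S = 2 \frac{95 + 24}{-72 - -17} = 2 \frac{119}{-72 + 17} = 2 \frac{119}{-55} = 2 \cdot 119 \left(- \frac{1}{55}\right) = 2 \left(- \frac{119}{55}\right) = - \frac{238}{55} \approx -4.3273$)
$P{\left(x,g \right)} = - \frac{403}{495}$ ($P{\left(x,g \right)} = - \frac{1}{3} + \frac{1}{9} \left(- \frac{238}{55}\right) = - \frac{1}{3} - \frac{238}{495} = - \frac{403}{495}$)
$\frac{P{\left(n{\left(q \right)},-181 \right)}}{38135} = - \frac{403}{495 \cdot 38135} = \left(- \frac{403}{495}\right) \frac{1}{38135} = - \frac{403}{18876825}$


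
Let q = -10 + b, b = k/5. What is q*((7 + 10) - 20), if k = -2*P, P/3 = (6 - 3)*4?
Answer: 366/5 ≈ 73.200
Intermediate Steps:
P = 36 (P = 3*((6 - 3)*4) = 3*(3*4) = 3*12 = 36)
k = -72 (k = -2*36 = -72)
b = -72/5 ≈ -14.400
q = -122/5 (q = -10 - 72/5 = -122/5 ≈ -24.400)
q*((7 + 10) - 20) = -122*((7 + 10) - 20)/5 = -122*(17 - 20)/5 = -122/5*(-3) = 366/5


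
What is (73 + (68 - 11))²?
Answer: 16900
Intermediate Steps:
(73 + (68 - 11))² = (73 + 57)² = 130² = 16900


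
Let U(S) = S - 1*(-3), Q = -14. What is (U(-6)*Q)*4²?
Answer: 672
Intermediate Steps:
U(S) = 3 + S (U(S) = S + 3 = 3 + S)
(U(-6)*Q)*4² = ((3 - 6)*(-14))*4² = -3*(-14)*16 = 42*16 = 672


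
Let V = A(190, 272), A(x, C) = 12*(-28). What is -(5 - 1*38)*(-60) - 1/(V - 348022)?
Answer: -689748839/348358 ≈ -1980.0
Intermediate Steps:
A(x, C) = -336
V = -336
-(5 - 1*38)*(-60) - 1/(V - 348022) = -(5 - 1*38)*(-60) - 1/(-336 - 348022) = -(5 - 38)*(-60) - 1/(-348358) = -1*(-33)*(-60) - 1*(-1/348358) = 33*(-60) + 1/348358 = -1980 + 1/348358 = -689748839/348358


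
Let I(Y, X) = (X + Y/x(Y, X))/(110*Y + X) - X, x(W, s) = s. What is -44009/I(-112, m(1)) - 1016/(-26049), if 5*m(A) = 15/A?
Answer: 42360385707391/2884926750 ≈ 14683.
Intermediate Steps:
m(A) = 3/A (m(A) = (15/A)/5 = 3/A)
I(Y, X) = -X + (X + Y/X)/(X + 110*Y) (I(Y, X) = (X + Y/X)/(110*Y + X) - X = (X + Y/X)/(X + 110*Y) - X = -X + (X + Y/X)/(X + 110*Y))
-44009/I(-112, m(1)) - 1016/(-26049) = -44009*3*(3/1 + 110*(-112))/(-112 + (3/1)**2 - (3/1)**3 - 110*(-112)*(3/1)**2) - 1016/(-26049) = -44009*3*(3*1 - 12320)/(-112 + (3*1)**2 - (3*1)**3 - 110*(-112)*(3*1)**2) - 1016*(-1/26049) = -44009*3*(3 - 12320)/(-112 + 3**2 - 1*3**3 - 110*(-112)*3**2) + 1016/26049 = -44009*(-36951/(-112 + 9 - 1*27 - 110*(-112)*9)) + 1016/26049 = -44009*(-36951/(-112 + 9 - 27 + 110880)) + 1016/26049 = -44009/((1/3)*(-1/12317)*110750) + 1016/26049 = -44009/(-110750/36951) + 1016/26049 = -44009*(-36951/110750) + 1016/26049 = 1626176559/110750 + 1016/26049 = 42360385707391/2884926750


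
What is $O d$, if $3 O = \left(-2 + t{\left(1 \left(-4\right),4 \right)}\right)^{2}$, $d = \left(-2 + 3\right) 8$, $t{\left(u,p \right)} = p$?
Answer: $\frac{32}{3} \approx 10.667$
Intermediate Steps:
$d = 8$ ($d = 1 \cdot 8 = 8$)
$O = \frac{4}{3}$ ($O = \frac{\left(-2 + 4\right)^{2}}{3} = \frac{2^{2}}{3} = \frac{1}{3} \cdot 4 = \frac{4}{3} \approx 1.3333$)
$O d = \frac{4}{3} \cdot 8 = \frac{32}{3}$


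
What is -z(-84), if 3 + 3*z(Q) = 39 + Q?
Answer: 16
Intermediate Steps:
z(Q) = 12 + Q/3 (z(Q) = -1 + (39 + Q)/3 = -1 + (13 + Q/3) = 12 + Q/3)
-z(-84) = -(12 + (⅓)*(-84)) = -(12 - 28) = -1*(-16) = 16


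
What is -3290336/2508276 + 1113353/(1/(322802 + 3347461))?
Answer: 2562391002376437307/627069 ≈ 4.0863e+12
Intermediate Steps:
-3290336/2508276 + 1113353/(1/(322802 + 3347461)) = -3290336*1/2508276 + 1113353/(1/3670263) = -822584/627069 + 1113353/(1/3670263) = -822584/627069 + 1113353*3670263 = -822584/627069 + 4086298321839 = 2562391002376437307/627069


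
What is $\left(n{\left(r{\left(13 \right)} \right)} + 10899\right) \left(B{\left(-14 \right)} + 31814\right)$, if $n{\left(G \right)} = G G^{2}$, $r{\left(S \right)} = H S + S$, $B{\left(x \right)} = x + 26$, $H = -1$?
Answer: $346871574$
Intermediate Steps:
$B{\left(x \right)} = 26 + x$
$r{\left(S \right)} = 0$ ($r{\left(S \right)} = - S + S = 0$)
$n{\left(G \right)} = G^{3}$
$\left(n{\left(r{\left(13 \right)} \right)} + 10899\right) \left(B{\left(-14 \right)} + 31814\right) = \left(0^{3} + 10899\right) \left(\left(26 - 14\right) + 31814\right) = \left(0 + 10899\right) \left(12 + 31814\right) = 10899 \cdot 31826 = 346871574$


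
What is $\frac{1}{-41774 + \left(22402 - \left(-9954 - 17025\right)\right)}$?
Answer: $\frac{1}{7607} \approx 0.00013146$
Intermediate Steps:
$\frac{1}{-41774 + \left(22402 - \left(-9954 - 17025\right)\right)} = \frac{1}{-41774 + \left(22402 - -26979\right)} = \frac{1}{-41774 + \left(22402 + 26979\right)} = \frac{1}{-41774 + 49381} = \frac{1}{7607}$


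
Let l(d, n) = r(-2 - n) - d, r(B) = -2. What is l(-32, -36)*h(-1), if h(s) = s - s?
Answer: 0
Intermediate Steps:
h(s) = 0
l(d, n) = -2 - d
l(-32, -36)*h(-1) = (-2 - 1*(-32))*0 = (-2 + 32)*0 = 30*0 = 0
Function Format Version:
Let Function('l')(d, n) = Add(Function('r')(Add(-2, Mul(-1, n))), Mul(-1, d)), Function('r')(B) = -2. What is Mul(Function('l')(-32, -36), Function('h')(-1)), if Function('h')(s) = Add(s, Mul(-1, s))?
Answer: 0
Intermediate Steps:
Function('h')(s) = 0
Function('l')(d, n) = Add(-2, Mul(-1, d))
Mul(Function('l')(-32, -36), Function('h')(-1)) = Mul(Add(-2, Mul(-1, -32)), 0) = Mul(Add(-2, 32), 0) = Mul(30, 0) = 0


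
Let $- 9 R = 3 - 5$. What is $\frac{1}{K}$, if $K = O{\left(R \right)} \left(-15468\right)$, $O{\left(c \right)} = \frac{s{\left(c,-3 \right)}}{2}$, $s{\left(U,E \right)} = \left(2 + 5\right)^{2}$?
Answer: $- \frac{1}{378966} \approx -2.6388 \cdot 10^{-6}$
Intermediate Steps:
$s{\left(U,E \right)} = 49$ ($s{\left(U,E \right)} = 7^{2} = 49$)
$R = \frac{2}{9}$ ($R = - \frac{3 - 5}{9} = \left(- \frac{1}{9}\right) \left(-2\right) = \frac{2}{9} \approx 0.22222$)
$O{\left(c \right)} = \frac{49}{2}$
$K = -378966$ ($K = \frac{49}{2} \left(-15468\right) = -378966$)
$\frac{1}{K} = \frac{1}{-378966} = - \frac{1}{378966}$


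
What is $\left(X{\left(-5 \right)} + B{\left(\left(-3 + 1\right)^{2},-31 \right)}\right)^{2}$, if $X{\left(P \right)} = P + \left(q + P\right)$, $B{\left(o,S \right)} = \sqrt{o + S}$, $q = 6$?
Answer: $\left(4 - 3 i \sqrt{3}\right)^{2} \approx -11.0 - 41.569 i$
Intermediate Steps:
$B{\left(o,S \right)} = \sqrt{S + o}$
$X{\left(P \right)} = 6 + 2 P$ ($X{\left(P \right)} = P + \left(6 + P\right) = 6 + 2 P$)
$\left(X{\left(-5 \right)} + B{\left(\left(-3 + 1\right)^{2},-31 \right)}\right)^{2} = \left(\left(6 + 2 \left(-5\right)\right) + \sqrt{-31 + \left(-3 + 1\right)^{2}}\right)^{2} = \left(\left(6 - 10\right) + \sqrt{-31 + \left(-2\right)^{2}}\right)^{2} = \left(-4 + \sqrt{-31 + 4}\right)^{2} = \left(-4 + \sqrt{-27}\right)^{2} = \left(-4 + 3 i \sqrt{3}\right)^{2}$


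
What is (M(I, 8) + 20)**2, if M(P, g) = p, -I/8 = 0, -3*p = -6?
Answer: 484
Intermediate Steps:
p = 2 (p = -1/3*(-6) = 2)
I = 0 (I = -8*0 = 0)
M(P, g) = 2
(M(I, 8) + 20)**2 = (2 + 20)**2 = 22**2 = 484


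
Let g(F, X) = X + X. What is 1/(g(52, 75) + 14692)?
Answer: 1/14842 ≈ 6.7376e-5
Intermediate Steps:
g(F, X) = 2*X
1/(g(52, 75) + 14692) = 1/(2*75 + 14692) = 1/(150 + 14692) = 1/14842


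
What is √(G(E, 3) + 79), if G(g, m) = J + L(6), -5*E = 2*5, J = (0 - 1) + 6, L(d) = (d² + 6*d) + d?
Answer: 9*√2 ≈ 12.728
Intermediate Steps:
L(d) = d² + 7*d
J = 5 (J = -1 + 6 = 5)
E = -2 (E = -2*5/5 = -⅕*10 = -2)
G(g, m) = 83 (G(g, m) = 5 + 6*(7 + 6) = 5 + 6*13 = 5 + 78 = 83)
√(G(E, 3) + 79) = √(83 + 79) = √162 = 9*√2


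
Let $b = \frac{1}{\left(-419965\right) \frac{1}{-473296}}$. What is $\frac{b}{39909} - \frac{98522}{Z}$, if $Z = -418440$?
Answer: $\frac{18349605757009}{77924608221460} \approx 0.23548$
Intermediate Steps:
$b = \frac{473296}{419965}$ ($b = \frac{1}{\left(-419965\right) \left(- \frac{1}{473296}\right)} = \frac{1}{\frac{419965}{473296}} = \frac{473296}{419965} \approx 1.127$)
$\frac{b}{39909} - \frac{98522}{Z} = \frac{473296}{419965 \cdot 39909} - \frac{98522}{-418440} = \frac{473296}{419965} \cdot \frac{1}{39909} - - \frac{49261}{209220} = \frac{473296}{16760383185} + \frac{49261}{209220} = \frac{18349605757009}{77924608221460}$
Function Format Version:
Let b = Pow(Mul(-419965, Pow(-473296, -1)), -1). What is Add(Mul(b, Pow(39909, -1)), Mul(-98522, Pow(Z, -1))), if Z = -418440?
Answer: Rational(18349605757009, 77924608221460) ≈ 0.23548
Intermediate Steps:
b = Rational(473296, 419965) (b = Pow(Mul(-419965, Rational(-1, 473296)), -1) = Pow(Rational(419965, 473296), -1) = Rational(473296, 419965) ≈ 1.1270)
Add(Mul(b, Pow(39909, -1)), Mul(-98522, Pow(Z, -1))) = Add(Mul(Rational(473296, 419965), Pow(39909, -1)), Mul(-98522, Pow(-418440, -1))) = Add(Mul(Rational(473296, 419965), Rational(1, 39909)), Mul(-98522, Rational(-1, 418440))) = Add(Rational(473296, 16760383185), Rational(49261, 209220)) = Rational(18349605757009, 77924608221460)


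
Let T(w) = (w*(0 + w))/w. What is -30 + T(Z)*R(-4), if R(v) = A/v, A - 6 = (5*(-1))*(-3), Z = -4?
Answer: -9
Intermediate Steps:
A = 21 (A = 6 + (5*(-1))*(-3) = 6 - 5*(-3) = 6 + 15 = 21)
T(w) = w (T(w) = (w*w)/w = w²/w = w)
R(v) = 21/v
-30 + T(Z)*R(-4) = -30 - 84/(-4) = -30 - 84*(-1)/4 = -30 - 4*(-21/4) = -30 + 21 = -9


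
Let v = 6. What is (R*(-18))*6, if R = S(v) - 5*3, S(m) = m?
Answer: 972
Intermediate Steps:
R = -9 (R = 6 - 5*3 = 6 - 15 = -9)
(R*(-18))*6 = -9*(-18)*6 = 162*6 = 972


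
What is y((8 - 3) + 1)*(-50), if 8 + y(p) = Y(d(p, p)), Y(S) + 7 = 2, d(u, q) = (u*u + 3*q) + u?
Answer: 650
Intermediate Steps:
d(u, q) = u + u**2 + 3*q (d(u, q) = (u**2 + 3*q) + u = u + u**2 + 3*q)
Y(S) = -5 (Y(S) = -7 + 2 = -5)
y(p) = -13 (y(p) = -8 - 5 = -13)
y((8 - 3) + 1)*(-50) = -13*(-50) = 650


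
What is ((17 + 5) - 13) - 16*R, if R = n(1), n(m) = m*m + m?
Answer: -23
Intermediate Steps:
n(m) = m + m² (n(m) = m² + m = m + m²)
R = 2 (R = 1*(1 + 1) = 1*2 = 2)
((17 + 5) - 13) - 16*R = ((17 + 5) - 13) - 16*2 = (22 - 13) - 32 = 9 - 32 = -23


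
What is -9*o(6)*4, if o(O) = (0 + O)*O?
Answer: -1296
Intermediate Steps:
o(O) = O² (o(O) = O*O = O²)
-9*o(6)*4 = -9*6²*4 = -9*36*4 = -324*4 = -1296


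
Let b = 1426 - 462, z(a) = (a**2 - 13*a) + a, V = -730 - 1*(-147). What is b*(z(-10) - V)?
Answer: 774092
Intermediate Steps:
V = -583 (V = -730 + 147 = -583)
z(a) = a**2 - 12*a
b = 964
b*(z(-10) - V) = 964*(-10*(-12 - 10) - 1*(-583)) = 964*(-10*(-22) + 583) = 964*(220 + 583) = 964*803 = 774092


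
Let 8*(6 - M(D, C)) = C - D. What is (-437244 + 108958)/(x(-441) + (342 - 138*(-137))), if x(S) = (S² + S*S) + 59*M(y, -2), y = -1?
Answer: -2626288/3268571 ≈ -0.80350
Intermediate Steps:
M(D, C) = 6 - C/8 + D/8 (M(D, C) = 6 - (C - D)/8 = 6 + (-C/8 + D/8) = 6 - C/8 + D/8)
x(S) = 2891/8 + 2*S² (x(S) = (S² + S*S) + 59*(6 - ⅛*(-2) + (⅛)*(-1)) = (S² + S²) + 59*(6 + ¼ - ⅛) = 2*S² + 59*(49/8) = 2*S² + 2891/8 = 2891/8 + 2*S²)
(-437244 + 108958)/(x(-441) + (342 - 138*(-137))) = (-437244 + 108958)/((2891/8 + 2*(-441)²) + (342 - 138*(-137))) = -328286/((2891/8 + 2*194481) + (342 + 18906)) = -328286/((2891/8 + 388962) + 19248) = -328286/(3114587/8 + 19248) = -328286/3268571/8 = -328286*8/3268571 = -2626288/3268571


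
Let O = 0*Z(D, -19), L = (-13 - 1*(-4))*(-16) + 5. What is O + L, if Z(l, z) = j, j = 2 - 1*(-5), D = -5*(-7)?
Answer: 149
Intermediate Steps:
D = 35
j = 7 (j = 2 + 5 = 7)
L = 149 (L = (-13 + 4)*(-16) + 5 = -9*(-16) + 5 = 144 + 5 = 149)
Z(l, z) = 7
O = 0 (O = 0*7 = 0)
O + L = 0 + 149 = 149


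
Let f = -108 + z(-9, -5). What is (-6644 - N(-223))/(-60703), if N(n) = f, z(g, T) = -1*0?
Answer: 6536/60703 ≈ 0.10767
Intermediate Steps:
z(g, T) = 0
f = -108 (f = -108 + 0 = -108)
N(n) = -108
(-6644 - N(-223))/(-60703) = (-6644 - 1*(-108))/(-60703) = (-6644 + 108)*(-1/60703) = -6536*(-1/60703) = 6536/60703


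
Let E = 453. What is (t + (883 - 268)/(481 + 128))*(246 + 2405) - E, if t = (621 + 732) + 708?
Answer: 1109584829/203 ≈ 5.4659e+6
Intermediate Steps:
t = 2061 (t = 1353 + 708 = 2061)
(t + (883 - 268)/(481 + 128))*(246 + 2405) - E = (2061 + (883 - 268)/(481 + 128))*(246 + 2405) - 1*453 = (2061 + 615/609)*2651 - 453 = (2061 + 615*(1/609))*2651 - 453 = (2061 + 205/203)*2651 - 453 = (418588/203)*2651 - 453 = 1109676788/203 - 453 = 1109584829/203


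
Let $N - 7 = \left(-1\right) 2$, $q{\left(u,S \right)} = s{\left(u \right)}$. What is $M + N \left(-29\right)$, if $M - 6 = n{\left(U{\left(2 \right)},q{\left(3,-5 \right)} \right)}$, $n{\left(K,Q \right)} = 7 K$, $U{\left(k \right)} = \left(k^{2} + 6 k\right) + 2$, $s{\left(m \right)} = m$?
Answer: $-13$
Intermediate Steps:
$q{\left(u,S \right)} = u$
$U{\left(k \right)} = 2 + k^{2} + 6 k$
$M = 132$ ($M = 6 + 7 \left(2 + 2^{2} + 6 \cdot 2\right) = 6 + 7 \left(2 + 4 + 12\right) = 6 + 7 \cdot 18 = 6 + 126 = 132$)
$N = 5$ ($N = 7 - 2 = 5$)
$M + N \left(-29\right) = 132 + 5 \left(-29\right) = 132 - 145 = -13$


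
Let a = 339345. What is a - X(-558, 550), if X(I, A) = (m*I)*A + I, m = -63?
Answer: -18994797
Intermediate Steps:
X(I, A) = I - 63*A*I (X(I, A) = (-63*I)*A + I = -63*A*I + I = I - 63*A*I)
a - X(-558, 550) = 339345 - (-558)*(1 - 63*550) = 339345 - (-558)*(1 - 34650) = 339345 - (-558)*(-34649) = 339345 - 1*19334142 = 339345 - 19334142 = -18994797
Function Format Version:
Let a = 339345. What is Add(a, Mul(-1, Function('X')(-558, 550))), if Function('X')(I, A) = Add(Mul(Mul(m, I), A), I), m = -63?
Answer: -18994797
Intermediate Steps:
Function('X')(I, A) = Add(I, Mul(-63, A, I)) (Function('X')(I, A) = Add(Mul(Mul(-63, I), A), I) = Add(Mul(-63, A, I), I) = Add(I, Mul(-63, A, I)))
Add(a, Mul(-1, Function('X')(-558, 550))) = Add(339345, Mul(-1, Mul(-558, Add(1, Mul(-63, 550))))) = Add(339345, Mul(-1, Mul(-558, Add(1, -34650)))) = Add(339345, Mul(-1, Mul(-558, -34649))) = Add(339345, Mul(-1, 19334142)) = Add(339345, -19334142) = -18994797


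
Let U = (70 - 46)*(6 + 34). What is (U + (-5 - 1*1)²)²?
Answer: 992016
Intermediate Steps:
U = 960 (U = 24*40 = 960)
(U + (-5 - 1*1)²)² = (960 + (-5 - 1*1)²)² = (960 + (-5 - 1)²)² = (960 + (-6)²)² = (960 + 36)² = 996² = 992016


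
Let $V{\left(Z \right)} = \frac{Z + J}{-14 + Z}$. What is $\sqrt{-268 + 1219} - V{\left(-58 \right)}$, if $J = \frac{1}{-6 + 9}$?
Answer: $- \frac{173}{216} + \sqrt{951} \approx 30.037$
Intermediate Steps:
$J = \frac{1}{3} \approx 0.33333$
$V{\left(Z \right)} = \frac{\frac{1}{3} + Z}{-14 + Z}$ ($V{\left(Z \right)} = \frac{Z + \frac{1}{3}}{-14 + Z} = \frac{\frac{1}{3} + Z}{-14 + Z}$)
$\sqrt{-268 + 1219} - V{\left(-58 \right)} = \sqrt{-268 + 1219} - \frac{\frac{1}{3} - 58}{-14 - 58} = \sqrt{951} - \frac{1}{-72} \left(- \frac{173}{3}\right) = \sqrt{951} - \left(- \frac{1}{72}\right) \left(- \frac{173}{3}\right) = \sqrt{951} - \frac{173}{216} = - \frac{173}{216} + \sqrt{951}$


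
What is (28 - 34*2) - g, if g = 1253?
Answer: -1293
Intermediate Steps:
(28 - 34*2) - g = (28 - 34*2) - 1*1253 = (28 - 68) - 1253 = -40 - 1253 = -1293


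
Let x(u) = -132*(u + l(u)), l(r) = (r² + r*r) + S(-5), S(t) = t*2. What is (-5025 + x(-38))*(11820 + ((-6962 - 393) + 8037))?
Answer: -4749572310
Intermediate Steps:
S(t) = 2*t
l(r) = -10 + 2*r² (l(r) = (r² + r*r) + 2*(-5) = (r² + r²) - 10 = 2*r² - 10 = -10 + 2*r²)
x(u) = 1320 - 264*u² - 132*u (x(u) = -132*(u + (-10 + 2*u²)) = -132*(-10 + u + 2*u²) = 1320 - 264*u² - 132*u)
(-5025 + x(-38))*(11820 + ((-6962 - 393) + 8037)) = (-5025 + (1320 - 264*(-38)² - 132*(-38)))*(11820 + ((-6962 - 393) + 8037)) = (-5025 + (1320 - 264*1444 + 5016))*(11820 + (-7355 + 8037)) = (-5025 + (1320 - 381216 + 5016))*(11820 + 682) = (-5025 - 374880)*12502 = -379905*12502 = -4749572310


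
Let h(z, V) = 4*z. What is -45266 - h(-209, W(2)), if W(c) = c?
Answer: -44430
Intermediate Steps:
-45266 - h(-209, W(2)) = -45266 - 4*(-209) = -45266 - 1*(-836) = -45266 + 836 = -44430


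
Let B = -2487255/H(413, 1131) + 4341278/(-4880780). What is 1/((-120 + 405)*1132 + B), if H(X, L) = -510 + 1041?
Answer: 431949030/137331721112347 ≈ 3.1453e-6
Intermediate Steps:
H(X, L) = 531
B = -2023674946253/431949030 (B = -2487255/531 + 4341278/(-4880780) = -2487255*1/531 + 4341278*(-1/4880780) = -829085/177 - 2170639/2440390 = -2023674946253/431949030 ≈ -4685.0)
1/((-120 + 405)*1132 + B) = 1/((-120 + 405)*1132 - 2023674946253/431949030) = 1/(285*1132 - 2023674946253/431949030) = 1/(322620 - 2023674946253/431949030) = 1/(137331721112347/431949030) = 431949030/137331721112347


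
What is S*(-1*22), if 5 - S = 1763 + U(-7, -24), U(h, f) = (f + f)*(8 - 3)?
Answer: 33396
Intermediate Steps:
U(h, f) = 10*f (U(h, f) = (2*f)*5 = 10*f)
S = -1518 (S = 5 - (1763 + 10*(-24)) = 5 - (1763 - 240) = 5 - 1*1523 = 5 - 1523 = -1518)
S*(-1*22) = -(-1518)*22 = -1518*(-22) = 33396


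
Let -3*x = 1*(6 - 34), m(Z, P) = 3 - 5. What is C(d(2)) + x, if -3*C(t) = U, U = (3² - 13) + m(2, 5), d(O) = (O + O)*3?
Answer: 34/3 ≈ 11.333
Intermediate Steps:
d(O) = 6*O (d(O) = (2*O)*3 = 6*O)
m(Z, P) = -2
x = 28/3 (x = -(6 - 34)/3 = -(-28)/3 = -⅓*(-28) = 28/3 ≈ 9.3333)
U = -6 (U = (3² - 13) - 2 = (9 - 13) - 2 = -4 - 2 = -6)
C(t) = 2 (C(t) = -⅓*(-6) = 2)
C(d(2)) + x = 2 + 28/3 = 34/3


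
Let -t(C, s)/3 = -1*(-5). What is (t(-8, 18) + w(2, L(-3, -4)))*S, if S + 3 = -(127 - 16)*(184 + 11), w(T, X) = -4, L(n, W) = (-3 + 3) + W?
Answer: 411312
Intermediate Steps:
t(C, s) = -15 (t(C, s) = -(-3)*(-5) = -3*5 = -15)
L(n, W) = W (L(n, W) = 0 + W = W)
S = -21648 (S = -3 - (127 - 16)*(184 + 11) = -3 - 111*195 = -3 - 1*21645 = -3 - 21645 = -21648)
(t(-8, 18) + w(2, L(-3, -4)))*S = (-15 - 4)*(-21648) = -19*(-21648) = 411312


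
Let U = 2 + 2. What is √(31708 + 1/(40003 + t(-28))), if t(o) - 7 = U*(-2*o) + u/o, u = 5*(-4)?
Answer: √2515166692740393/281643 ≈ 178.07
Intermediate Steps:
u = -20
U = 4
t(o) = 7 - 20/o - 8*o (t(o) = 7 + (4*(-2*o) - 20/o) = 7 + (-8*o - 20/o) = 7 + (-20/o - 8*o) = 7 - 20/o - 8*o)
√(31708 + 1/(40003 + t(-28))) = √(31708 + 1/(40003 + (7 - 20/(-28) - 8*(-28)))) = √(31708 + 1/(40003 + (7 - 20*(-1/28) + 224))) = √(31708 + 1/(40003 + (7 + 5/7 + 224))) = √(31708 + 1/(40003 + 1622/7)) = √(31708 + 1/(281643/7)) = √(31708 + 7/281643) = √(8930336251/281643) = √2515166692740393/281643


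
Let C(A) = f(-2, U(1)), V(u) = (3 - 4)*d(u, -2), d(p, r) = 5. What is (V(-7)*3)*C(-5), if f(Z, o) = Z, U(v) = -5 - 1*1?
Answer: 30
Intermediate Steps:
U(v) = -6 (U(v) = -5 - 1 = -6)
V(u) = -5 (V(u) = (3 - 4)*5 = -1*5 = -5)
C(A) = -2
(V(-7)*3)*C(-5) = -5*3*(-2) = -15*(-2) = 30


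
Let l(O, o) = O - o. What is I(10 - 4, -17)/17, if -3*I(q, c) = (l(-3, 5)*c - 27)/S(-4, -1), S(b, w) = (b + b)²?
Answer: -109/3264 ≈ -0.033395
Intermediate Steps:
S(b, w) = 4*b² (S(b, w) = (2*b)² = 4*b²)
I(q, c) = 9/64 + c/24 (I(q, c) = -((-3 - 1*5)*c - 27)/(3*(4*(-4)²)) = -((-3 - 5)*c - 27)/(3*(4*16)) = -(-8*c - 27)/(3*64) = -(-27 - 8*c)/(3*64) = -(-27/64 - c/8)/3 = 9/64 + c/24)
I(10 - 4, -17)/17 = (9/64 + (1/24)*(-17))/17 = (9/64 - 17/24)*(1/17) = -109/192*1/17 = -109/3264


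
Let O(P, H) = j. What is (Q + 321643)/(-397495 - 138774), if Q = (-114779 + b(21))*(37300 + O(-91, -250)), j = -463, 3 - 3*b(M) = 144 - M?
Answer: 4229265860/536269 ≈ 7886.5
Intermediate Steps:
b(M) = -47 + M/3 (b(M) = 1 - (144 - M)/3 = 1 + (-48 + M/3) = -47 + M/3)
O(P, H) = -463
Q = -4229587503 (Q = (-114779 + (-47 + (1/3)*21))*(37300 - 463) = (-114779 + (-47 + 7))*36837 = (-114779 - 40)*36837 = -114819*36837 = -4229587503)
(Q + 321643)/(-397495 - 138774) = (-4229587503 + 321643)/(-397495 - 138774) = -4229265860/(-536269) = -4229265860*(-1/536269) = 4229265860/536269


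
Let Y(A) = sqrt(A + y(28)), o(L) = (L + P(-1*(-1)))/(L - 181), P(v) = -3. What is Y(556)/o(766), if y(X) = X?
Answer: 1170*sqrt(146)/763 ≈ 18.528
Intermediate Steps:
o(L) = (-3 + L)/(-181 + L) (o(L) = (L - 3)/(L - 181) = (-3 + L)/(-181 + L))
Y(A) = sqrt(28 + A) (Y(A) = sqrt(A + 28) = sqrt(28 + A))
Y(556)/o(766) = sqrt(28 + 556)/(((-3 + 766)/(-181 + 766))) = sqrt(584)/((763/585)) = (2*sqrt(146))/(((1/585)*763)) = (2*sqrt(146))/(763/585) = (2*sqrt(146))*(585/763) = 1170*sqrt(146)/763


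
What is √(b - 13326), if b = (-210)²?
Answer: √30774 ≈ 175.43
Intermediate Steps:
b = 44100
√(b - 13326) = √(44100 - 13326) = √30774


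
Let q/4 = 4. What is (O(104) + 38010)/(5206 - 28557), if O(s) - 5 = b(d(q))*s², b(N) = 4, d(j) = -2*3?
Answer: -81279/23351 ≈ -3.4808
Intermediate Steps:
q = 16 (q = 4*4 = 16)
d(j) = -6
O(s) = 5 + 4*s²
(O(104) + 38010)/(5206 - 28557) = ((5 + 4*104²) + 38010)/(5206 - 28557) = ((5 + 4*10816) + 38010)/(-23351) = ((5 + 43264) + 38010)*(-1/23351) = (43269 + 38010)*(-1/23351) = 81279*(-1/23351) = -81279/23351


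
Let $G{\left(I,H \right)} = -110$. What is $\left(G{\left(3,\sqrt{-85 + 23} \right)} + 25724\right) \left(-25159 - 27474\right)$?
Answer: $-1348141662$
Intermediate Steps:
$\left(G{\left(3,\sqrt{-85 + 23} \right)} + 25724\right) \left(-25159 - 27474\right) = \left(-110 + 25724\right) \left(-25159 - 27474\right) = 25614 \left(-52633\right) = -1348141662$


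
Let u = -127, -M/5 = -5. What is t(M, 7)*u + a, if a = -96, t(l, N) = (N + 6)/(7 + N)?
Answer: -2995/14 ≈ -213.93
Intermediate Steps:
M = 25 (M = -5*(-5) = 25)
t(l, N) = (6 + N)/(7 + N)
t(M, 7)*u + a = ((6 + 7)/(7 + 7))*(-127) - 96 = (13/14)*(-127) - 96 = -1651/14 - 96 = -2995/14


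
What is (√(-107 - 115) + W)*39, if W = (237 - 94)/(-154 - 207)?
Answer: -5577/361 + 39*I*√222 ≈ -15.449 + 581.09*I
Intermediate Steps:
W = -143/361 (W = 143/(-361) = 143*(-1/361) = -143/361 ≈ -0.39612)
(√(-107 - 115) + W)*39 = (√(-107 - 115) - 143/361)*39 = (√(-222) - 143/361)*39 = (I*√222 - 143/361)*39 = (-143/361 + I*√222)*39 = -5577/361 + 39*I*√222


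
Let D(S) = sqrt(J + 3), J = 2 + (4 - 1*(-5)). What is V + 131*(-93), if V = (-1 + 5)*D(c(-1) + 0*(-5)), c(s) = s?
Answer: -12183 + 4*sqrt(14) ≈ -12168.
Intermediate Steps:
J = 11 (J = 2 + (4 + 5) = 2 + 9 = 11)
D(S) = sqrt(14) (D(S) = sqrt(11 + 3) = sqrt(14))
V = 4*sqrt(14) (V = (-1 + 5)*sqrt(14) = 4*sqrt(14) ≈ 14.967)
V + 131*(-93) = 4*sqrt(14) + 131*(-93) = 4*sqrt(14) - 12183 = -12183 + 4*sqrt(14)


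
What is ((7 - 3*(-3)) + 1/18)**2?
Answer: 83521/324 ≈ 257.78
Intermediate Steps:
((7 - 3*(-3)) + 1/18)**2 = ((7 - 1*(-9)) + 1/18)**2 = ((7 + 9) + 1/18)**2 = (16 + 1/18)**2 = (289/18)**2 = 83521/324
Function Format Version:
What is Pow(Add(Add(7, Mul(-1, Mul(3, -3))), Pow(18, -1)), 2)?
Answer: Rational(83521, 324) ≈ 257.78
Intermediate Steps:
Pow(Add(Add(7, Mul(-1, Mul(3, -3))), Pow(18, -1)), 2) = Pow(Add(Add(7, Mul(-1, -9)), Rational(1, 18)), 2) = Pow(Add(Add(7, 9), Rational(1, 18)), 2) = Pow(Add(16, Rational(1, 18)), 2) = Pow(Rational(289, 18), 2) = Rational(83521, 324)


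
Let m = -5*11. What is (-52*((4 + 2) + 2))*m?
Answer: 22880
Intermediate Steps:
m = -55
(-52*((4 + 2) + 2))*m = -52*((4 + 2) + 2)*(-55) = -52*(6 + 2)*(-55) = -52*8*(-55) = -13*32*(-55) = -416*(-55) = 22880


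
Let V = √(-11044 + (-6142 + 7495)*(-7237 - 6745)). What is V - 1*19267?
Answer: -19267 + I*√18928690 ≈ -19267.0 + 4350.7*I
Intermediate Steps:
V = I*√18928690 (V = √(-11044 + 1353*(-13982)) = √(-11044 - 18917646) = √(-18928690) = I*√18928690 ≈ 4350.7*I)
V - 1*19267 = I*√18928690 - 1*19267 = I*√18928690 - 19267 = -19267 + I*√18928690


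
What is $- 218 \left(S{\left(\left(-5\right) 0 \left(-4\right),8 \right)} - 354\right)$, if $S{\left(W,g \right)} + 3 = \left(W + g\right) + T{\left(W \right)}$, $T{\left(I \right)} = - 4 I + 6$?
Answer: $74774$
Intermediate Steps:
$T{\left(I \right)} = 6 - 4 I$
$S{\left(W,g \right)} = 3 + g - 3 W$ ($S{\left(W,g \right)} = -3 - \left(-6 - g + 3 W\right) = -3 + \left(6 + g - 3 W\right) = 3 + g - 3 W$)
$- 218 \left(S{\left(\left(-5\right) 0 \left(-4\right),8 \right)} - 354\right) = - 218 \left(\left(3 + 8 - 3 \left(-5\right) 0 \left(-4\right)\right) - 354\right) = - 218 \left(\left(3 + 8 - 3 \cdot 0 \left(-4\right)\right) - 354\right) = - 218 \left(\left(3 + 8 - 0\right) - 354\right) = - 218 \left(\left(3 + 8 + 0\right) - 354\right) = - 218 \left(11 - 354\right) = \left(-218\right) \left(-343\right) = 74774$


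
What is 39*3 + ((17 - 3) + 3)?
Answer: 134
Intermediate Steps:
39*3 + ((17 - 3) + 3) = 117 + (14 + 3) = 117 + 17 = 134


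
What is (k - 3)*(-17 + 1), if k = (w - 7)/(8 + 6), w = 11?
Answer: 304/7 ≈ 43.429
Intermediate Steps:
k = 2/7 (k = (11 - 7)/(8 + 6) = 4/14 = 4*(1/14) = 2/7 ≈ 0.28571)
(k - 3)*(-17 + 1) = (2/7 - 3)*(-17 + 1) = -19/7*(-16) = 304/7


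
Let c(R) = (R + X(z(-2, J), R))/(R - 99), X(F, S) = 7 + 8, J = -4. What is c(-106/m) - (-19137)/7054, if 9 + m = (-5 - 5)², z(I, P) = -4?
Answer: 165552769/64297210 ≈ 2.5748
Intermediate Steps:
X(F, S) = 15
m = 91 (m = -9 + (-5 - 5)² = -9 + (-10)² = -9 + 100 = 91)
c(R) = (15 + R)/(-99 + R) (c(R) = (R + 15)/(R - 99) = (15 + R)/(-99 + R))
c(-106/m) - (-19137)/7054 = (15 - 106/91)/(-99 - 106/91) - (-19137)/7054 = (15 - 106*1/91)/(-99 - 106*1/91) - (-19137)/7054 = (15 - 106/91)/(-99 - 106/91) - 1*(-19137/7054) = (1259/91)/(-9115/91) + 19137/7054 = -91/9115*1259/91 + 19137/7054 = -1259/9115 + 19137/7054 = 165552769/64297210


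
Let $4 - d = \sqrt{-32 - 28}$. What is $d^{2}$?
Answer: $4 \left(2 - i \sqrt{15}\right)^{2} \approx -44.0 - 61.968 i$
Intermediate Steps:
$d = 4 - 2 i \sqrt{15}$ ($d = 4 - \sqrt{-32 - 28} = 4 - \sqrt{-60} = 4 - 2 i \sqrt{15} \approx 4.0 - 7.746 i$)
$d^{2} = \left(4 - 2 i \sqrt{15}\right)^{2}$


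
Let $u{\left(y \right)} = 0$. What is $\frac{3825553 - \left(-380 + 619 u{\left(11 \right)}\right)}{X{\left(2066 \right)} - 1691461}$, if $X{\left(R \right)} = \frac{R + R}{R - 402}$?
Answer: $- \frac{1591588128}{703646743} \approx -2.2619$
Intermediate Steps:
$X{\left(R \right)} = \frac{2 R}{-402 + R}$
$\frac{3825553 - \left(-380 + 619 u{\left(11 \right)}\right)}{X{\left(2066 \right)} - 1691461} = \frac{3825553 + \left(\left(-619\right) 0 + 380\right)}{2 \cdot 2066 \frac{1}{-402 + 2066} - 1691461} = \frac{3825553 + \left(0 + 380\right)}{2 \cdot 2066 \cdot \frac{1}{1664} - 1691461} = \frac{3825553 + 380}{2 \cdot 2066 \cdot \frac{1}{1664} - 1691461} = \frac{3825933}{\frac{1033}{416} - 1691461} = \frac{3825933}{- \frac{703646743}{416}} = 3825933 \left(- \frac{416}{703646743}\right) = - \frac{1591588128}{703646743}$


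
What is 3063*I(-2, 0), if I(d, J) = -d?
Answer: 6126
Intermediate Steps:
3063*I(-2, 0) = 3063*(-1*(-2)) = 3063*2 = 6126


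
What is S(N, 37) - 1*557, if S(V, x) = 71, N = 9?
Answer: -486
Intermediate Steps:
S(N, 37) - 1*557 = 71 - 1*557 = 71 - 557 = -486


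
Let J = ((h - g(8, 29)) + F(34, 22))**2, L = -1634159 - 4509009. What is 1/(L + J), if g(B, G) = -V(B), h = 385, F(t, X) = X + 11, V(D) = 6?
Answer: -1/5963392 ≈ -1.6769e-7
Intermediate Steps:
F(t, X) = 11 + X
g(B, G) = -6 (g(B, G) = -1*6 = -6)
L = -6143168
J = 179776 (J = ((385 - 1*(-6)) + (11 + 22))**2 = ((385 + 6) + 33)**2 = (391 + 33)**2 = 424**2 = 179776)
1/(L + J) = 1/(-6143168 + 179776) = 1/(-5963392) = -1/5963392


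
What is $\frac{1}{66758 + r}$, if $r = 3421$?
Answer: $\frac{1}{70179} \approx 1.4249 \cdot 10^{-5}$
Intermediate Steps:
$\frac{1}{66758 + r} = \frac{1}{66758 + 3421} = \frac{1}{70179}$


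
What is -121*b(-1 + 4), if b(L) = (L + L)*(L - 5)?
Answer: 1452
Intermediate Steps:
b(L) = 2*L*(-5 + L) (b(L) = (2*L)*(-5 + L) = 2*L*(-5 + L))
-121*b(-1 + 4) = -242*(-1 + 4)*(-5 + (-1 + 4)) = -242*3*(-5 + 3) = -242*3*(-2) = -121*(-12) = 1452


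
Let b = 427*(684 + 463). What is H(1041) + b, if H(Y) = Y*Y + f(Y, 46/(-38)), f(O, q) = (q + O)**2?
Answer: 958314986/361 ≈ 2.6546e+6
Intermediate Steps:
f(O, q) = (O + q)**2
H(Y) = Y**2 + (-23/19 + Y)**2 (H(Y) = Y*Y + (Y + 46/(-38))**2 = Y**2 + (Y + 46*(-1/38))**2 = Y**2 + (Y - 23/19)**2 = Y**2 + (-23/19 + Y)**2)
b = 489769 (b = 427*1147 = 489769)
H(1041) + b = (529/361 + 2*1041**2 - 46/19*1041) + 489769 = (529/361 + 2*1083681 - 47886/19) + 489769 = (529/361 + 2167362 - 47886/19) + 489769 = 781508377/361 + 489769 = 958314986/361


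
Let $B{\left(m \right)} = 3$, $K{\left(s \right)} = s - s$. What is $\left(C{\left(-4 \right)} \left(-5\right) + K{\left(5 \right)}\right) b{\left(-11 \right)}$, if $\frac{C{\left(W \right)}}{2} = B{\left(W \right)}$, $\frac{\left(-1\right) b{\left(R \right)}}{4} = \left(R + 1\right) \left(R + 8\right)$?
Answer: $3600$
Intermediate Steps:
$K{\left(s \right)} = 0$
$b{\left(R \right)} = - 4 \left(1 + R\right) \left(8 + R\right)$ ($b{\left(R \right)} = - 4 \left(R + 1\right) \left(R + 8\right) = - 4 \left(1 + R\right) \left(8 + R\right)$)
$C{\left(W \right)} = 6$ ($C{\left(W \right)} = 2 \cdot 3 = 6$)
$\left(C{\left(-4 \right)} \left(-5\right) + K{\left(5 \right)}\right) b{\left(-11 \right)} = \left(6 \left(-5\right) + 0\right) \left(-32 - -396 - 4 \left(-11\right)^{2}\right) = \left(-30 + 0\right) \left(-32 + 396 - 484\right) = - 30 \left(-32 + 396 - 484\right) = \left(-30\right) \left(-120\right) = 3600$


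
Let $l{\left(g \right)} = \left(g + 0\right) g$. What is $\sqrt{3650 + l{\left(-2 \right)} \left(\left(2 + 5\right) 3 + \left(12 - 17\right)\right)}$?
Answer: $\sqrt{3714} \approx 60.943$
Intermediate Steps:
$l{\left(g \right)} = g^{2}$ ($l{\left(g \right)} = g g = g^{2}$)
$\sqrt{3650 + l{\left(-2 \right)} \left(\left(2 + 5\right) 3 + \left(12 - 17\right)\right)} = \sqrt{3650 + \left(-2\right)^{2} \left(\left(2 + 5\right) 3 + \left(12 - 17\right)\right)} = \sqrt{3650 + 4 \left(7 \cdot 3 + \left(12 - 17\right)\right)} = \sqrt{3650 + 4 \left(21 - 5\right)} = \sqrt{3650 + 4 \cdot 16} = \sqrt{3650 + 64} = \sqrt{3714}$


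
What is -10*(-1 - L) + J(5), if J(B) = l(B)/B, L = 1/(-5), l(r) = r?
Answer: 9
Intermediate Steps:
L = -⅕ ≈ -0.20000
J(B) = 1 (J(B) = B/B = 1)
-10*(-1 - L) + J(5) = -10*(-1 - 1*(-⅕)) + 1 = -10*(-1 + ⅕) + 1 = -10*(-⅘) + 1 = 8 + 1 = 9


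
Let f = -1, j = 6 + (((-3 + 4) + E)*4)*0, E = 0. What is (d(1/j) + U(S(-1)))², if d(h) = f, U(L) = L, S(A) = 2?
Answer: 1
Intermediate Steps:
j = 6 (j = 6 + (((-3 + 4) + 0)*4)*0 = 6 + ((1 + 0)*4)*0 = 6 + (1*4)*0 = 6 + 4*0 = 6 + 0 = 6)
d(h) = -1
(d(1/j) + U(S(-1)))² = (-1 + 2)² = 1² = 1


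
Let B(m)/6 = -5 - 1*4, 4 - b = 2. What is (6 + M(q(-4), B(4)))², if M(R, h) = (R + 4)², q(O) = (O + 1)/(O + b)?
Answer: 21025/16 ≈ 1314.1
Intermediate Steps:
b = 2 (b = 4 - 1*2 = 4 - 2 = 2)
B(m) = -54 (B(m) = 6*(-5 - 1*4) = 6*(-5 - 4) = 6*(-9) = -54)
q(O) = (1 + O)/(2 + O) (q(O) = (O + 1)/(O + 2) = (1 + O)/(2 + O))
M(R, h) = (4 + R)²
(6 + M(q(-4), B(4)))² = (6 + (4 + (1 - 4)/(2 - 4))²)² = (6 + (4 - 3/(-2))²)² = (6 + (4 - ½*(-3))²)² = (6 + (4 + 3/2)²)² = (6 + (11/2)²)² = (6 + 121/4)² = (145/4)² = 21025/16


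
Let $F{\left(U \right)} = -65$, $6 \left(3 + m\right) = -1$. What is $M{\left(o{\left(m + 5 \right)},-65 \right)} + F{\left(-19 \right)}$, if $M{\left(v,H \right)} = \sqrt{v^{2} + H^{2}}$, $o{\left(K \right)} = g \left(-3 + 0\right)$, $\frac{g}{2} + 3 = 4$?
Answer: $-65 + \sqrt{4261} \approx 0.27634$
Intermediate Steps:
$m = - \frac{19}{6}$ ($m = -3 + \frac{1}{6} \left(-1\right) = -3 - \frac{1}{6} = - \frac{19}{6} \approx -3.1667$)
$g = 2$ ($g = -6 + 2 \cdot 4 = -6 + 8 = 2$)
$o{\left(K \right)} = -6$ ($o{\left(K \right)} = 2 \left(-3 + 0\right) = 2 \left(-3\right) = -6$)
$M{\left(v,H \right)} = \sqrt{H^{2} + v^{2}}$
$M{\left(o{\left(m + 5 \right)},-65 \right)} + F{\left(-19 \right)} = \sqrt{\left(-65\right)^{2} + \left(-6\right)^{2}} - 65 = \sqrt{4225 + 36} - 65 = \sqrt{4261} - 65 = -65 + \sqrt{4261}$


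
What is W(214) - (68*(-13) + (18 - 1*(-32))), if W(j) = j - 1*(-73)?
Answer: 1121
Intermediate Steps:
W(j) = 73 + j (W(j) = j + 73 = 73 + j)
W(214) - (68*(-13) + (18 - 1*(-32))) = (73 + 214) - (68*(-13) + (18 - 1*(-32))) = 287 - (-884 + (18 + 32)) = 287 - (-884 + 50) = 287 - 1*(-834) = 287 + 834 = 1121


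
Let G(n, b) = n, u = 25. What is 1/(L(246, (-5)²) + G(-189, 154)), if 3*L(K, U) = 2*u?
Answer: -3/517 ≈ -0.0058027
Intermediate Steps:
L(K, U) = 50/3 (L(K, U) = (2*25)/3 = (⅓)*50 = 50/3)
1/(L(246, (-5)²) + G(-189, 154)) = 1/(50/3 - 189) = 1/(-517/3) = -3/517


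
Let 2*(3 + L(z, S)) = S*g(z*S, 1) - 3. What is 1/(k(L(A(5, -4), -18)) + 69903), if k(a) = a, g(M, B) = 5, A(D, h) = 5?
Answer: 2/139707 ≈ 1.4316e-5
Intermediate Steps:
L(z, S) = -9/2 + 5*S/2 (L(z, S) = -3 + (S*5 - 3)/2 = -3 + (5*S - 3)/2 = -3 + (-3 + 5*S)/2 = -3 + (-3/2 + 5*S/2) = -9/2 + 5*S/2)
1/(k(L(A(5, -4), -18)) + 69903) = 1/((-9/2 + (5/2)*(-18)) + 69903) = 1/((-9/2 - 45) + 69903) = 1/(-99/2 + 69903) = 1/(139707/2) = 2/139707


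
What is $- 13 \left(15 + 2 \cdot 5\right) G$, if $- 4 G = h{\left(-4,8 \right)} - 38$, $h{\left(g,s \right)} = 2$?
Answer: $-2925$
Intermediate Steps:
$G = 9$ ($G = - \frac{2 - 38}{4} = \left(- \frac{1}{4}\right) \left(-36\right) = 9$)
$- 13 \left(15 + 2 \cdot 5\right) G = - 13 \left(15 + 2 \cdot 5\right) 9 = - 13 \left(15 + 10\right) 9 = \left(-13\right) 25 \cdot 9 = \left(-325\right) 9 = -2925$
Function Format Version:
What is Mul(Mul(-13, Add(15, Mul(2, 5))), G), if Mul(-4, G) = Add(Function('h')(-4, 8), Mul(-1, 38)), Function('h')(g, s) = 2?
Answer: -2925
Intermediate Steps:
G = 9 (G = Mul(Rational(-1, 4), Add(2, Mul(-1, 38))) = Mul(Rational(-1, 4), Add(2, -38)) = Mul(Rational(-1, 4), -36) = 9)
Mul(Mul(-13, Add(15, Mul(2, 5))), G) = Mul(Mul(-13, Add(15, Mul(2, 5))), 9) = Mul(Mul(-13, Add(15, 10)), 9) = Mul(Mul(-13, 25), 9) = Mul(-325, 9) = -2925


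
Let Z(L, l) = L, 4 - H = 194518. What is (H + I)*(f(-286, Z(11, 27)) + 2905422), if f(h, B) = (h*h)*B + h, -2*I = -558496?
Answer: 322403718728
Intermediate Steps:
H = -194514 (H = 4 - 1*194518 = 4 - 194518 = -194514)
I = 279248 (I = -½*(-558496) = 279248)
f(h, B) = h + B*h² (f(h, B) = h²*B + h = B*h² + h = h + B*h²)
(H + I)*(f(-286, Z(11, 27)) + 2905422) = (-194514 + 279248)*(-286*(1 + 11*(-286)) + 2905422) = 84734*(-286*(1 - 3146) + 2905422) = 84734*(-286*(-3145) + 2905422) = 84734*(899470 + 2905422) = 84734*3804892 = 322403718728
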